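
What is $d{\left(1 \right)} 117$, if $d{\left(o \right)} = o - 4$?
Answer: $-351$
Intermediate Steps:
$d{\left(o \right)} = -4 + o$ ($d{\left(o \right)} = o - 4 = -4 + o$)
$d{\left(1 \right)} 117 = \left(-4 + 1\right) 117 = \left(-3\right) 117 = -351$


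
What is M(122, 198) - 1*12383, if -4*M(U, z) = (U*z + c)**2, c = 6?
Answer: -145962944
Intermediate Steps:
M(U, z) = -(6 + U*z)**2/4 (M(U, z) = -(U*z + 6)**2/4 = -(6 + U*z)**2/4)
M(122, 198) - 1*12383 = -(6 + 122*198)**2/4 - 1*12383 = -(6 + 24156)**2/4 - 12383 = -1/4*24162**2 - 12383 = -1/4*583802244 - 12383 = -145950561 - 12383 = -145962944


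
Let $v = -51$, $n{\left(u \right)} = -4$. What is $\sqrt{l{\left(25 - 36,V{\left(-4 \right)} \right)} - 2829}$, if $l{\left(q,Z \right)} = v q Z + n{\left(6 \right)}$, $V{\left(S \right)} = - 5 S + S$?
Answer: $\sqrt{6143} \approx 78.377$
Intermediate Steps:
$V{\left(S \right)} = - 4 S$
$l{\left(q,Z \right)} = -4 - 51 Z q$ ($l{\left(q,Z \right)} = - 51 q Z - 4 = - 51 Z q - 4 = -4 - 51 Z q$)
$\sqrt{l{\left(25 - 36,V{\left(-4 \right)} \right)} - 2829} = \sqrt{\left(-4 - 51 \left(\left(-4\right) \left(-4\right)\right) \left(25 - 36\right)\right) - 2829} = \sqrt{\left(-4 - 816 \left(25 - 36\right)\right) - 2829} = \sqrt{\left(-4 - 816 \left(-11\right)\right) - 2829} = \sqrt{\left(-4 + 8976\right) - 2829} = \sqrt{8972 - 2829} = \sqrt{6143}$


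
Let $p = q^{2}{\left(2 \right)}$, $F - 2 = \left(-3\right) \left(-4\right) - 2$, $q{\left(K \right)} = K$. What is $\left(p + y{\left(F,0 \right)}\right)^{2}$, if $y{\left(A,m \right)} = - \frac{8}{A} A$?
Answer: $16$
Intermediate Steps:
$F = 12$ ($F = 2 - -10 = 2 + \left(12 - 2\right) = 2 + 10 = 12$)
$y{\left(A,m \right)} = -8$
$p = 4$ ($p = 2^{2} = 4$)
$\left(p + y{\left(F,0 \right)}\right)^{2} = \left(4 - 8\right)^{2} = \left(-4\right)^{2} = 16$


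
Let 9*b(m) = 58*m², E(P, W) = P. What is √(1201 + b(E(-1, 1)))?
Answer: √10867/3 ≈ 34.748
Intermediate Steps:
b(m) = 58*m²/9 (b(m) = (58*m²)/9 = 58*m²/9)
√(1201 + b(E(-1, 1))) = √(1201 + (58/9)*(-1)²) = √(1201 + (58/9)*1) = √(1201 + 58/9) = √(10867/9) = √10867/3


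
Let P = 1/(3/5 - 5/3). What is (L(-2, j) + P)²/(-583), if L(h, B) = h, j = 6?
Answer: -2209/149248 ≈ -0.014801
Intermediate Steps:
P = -15/16 (P = 1/(3*(⅕) - 5*⅓) = 1/(⅗ - 5/3) = 1/(-16/15) = -15/16 ≈ -0.93750)
(L(-2, j) + P)²/(-583) = (-2 - 15/16)²/(-583) = (-47/16)²*(-1/583) = (2209/256)*(-1/583) = -2209/149248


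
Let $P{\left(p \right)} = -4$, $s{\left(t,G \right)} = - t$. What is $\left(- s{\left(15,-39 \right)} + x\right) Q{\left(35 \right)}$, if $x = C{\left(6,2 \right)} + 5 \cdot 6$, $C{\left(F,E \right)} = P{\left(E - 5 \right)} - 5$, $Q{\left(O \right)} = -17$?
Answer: $-612$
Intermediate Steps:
$C{\left(F,E \right)} = -9$ ($C{\left(F,E \right)} = -4 - 5 = -9$)
$x = 21$ ($x = -9 + 5 \cdot 6 = -9 + 30 = 21$)
$\left(- s{\left(15,-39 \right)} + x\right) Q{\left(35 \right)} = \left(- \left(-1\right) 15 + 21\right) \left(-17\right) = \left(\left(-1\right) \left(-15\right) + 21\right) \left(-17\right) = \left(15 + 21\right) \left(-17\right) = 36 \left(-17\right) = -612$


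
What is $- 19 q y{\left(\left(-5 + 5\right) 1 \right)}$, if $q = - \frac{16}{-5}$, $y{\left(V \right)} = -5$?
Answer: $304$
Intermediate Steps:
$q = \frac{16}{5}$ ($q = \left(-16\right) \left(- \frac{1}{5}\right) = \frac{16}{5} \approx 3.2$)
$- 19 q y{\left(\left(-5 + 5\right) 1 \right)} = \left(-19\right) \frac{16}{5} \left(-5\right) = \left(- \frac{304}{5}\right) \left(-5\right) = 304$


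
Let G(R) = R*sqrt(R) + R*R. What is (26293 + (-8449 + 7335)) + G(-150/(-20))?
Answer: 100941/4 + 15*sqrt(30)/4 ≈ 25256.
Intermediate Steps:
G(R) = R**2 + R**(3/2) (G(R) = R**(3/2) + R**2 = R**2 + R**(3/2))
(26293 + (-8449 + 7335)) + G(-150/(-20)) = (26293 + (-8449 + 7335)) + ((-150/(-20))**2 + (-150/(-20))**(3/2)) = (26293 - 1114) + ((-150*(-1/20))**2 + (-150*(-1/20))**(3/2)) = 25179 + ((15/2)**2 + (15/2)**(3/2)) = 25179 + (225/4 + 15*sqrt(30)/4) = 100941/4 + 15*sqrt(30)/4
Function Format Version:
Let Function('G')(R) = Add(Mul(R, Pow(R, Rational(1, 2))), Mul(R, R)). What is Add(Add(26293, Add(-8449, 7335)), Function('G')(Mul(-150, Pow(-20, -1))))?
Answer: Add(Rational(100941, 4), Mul(Rational(15, 4), Pow(30, Rational(1, 2)))) ≈ 25256.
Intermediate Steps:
Function('G')(R) = Add(Pow(R, 2), Pow(R, Rational(3, 2))) (Function('G')(R) = Add(Pow(R, Rational(3, 2)), Pow(R, 2)) = Add(Pow(R, 2), Pow(R, Rational(3, 2))))
Add(Add(26293, Add(-8449, 7335)), Function('G')(Mul(-150, Pow(-20, -1)))) = Add(Add(26293, Add(-8449, 7335)), Add(Pow(Mul(-150, Pow(-20, -1)), 2), Pow(Mul(-150, Pow(-20, -1)), Rational(3, 2)))) = Add(Add(26293, -1114), Add(Pow(Mul(-150, Rational(-1, 20)), 2), Pow(Mul(-150, Rational(-1, 20)), Rational(3, 2)))) = Add(25179, Add(Pow(Rational(15, 2), 2), Pow(Rational(15, 2), Rational(3, 2)))) = Add(25179, Add(Rational(225, 4), Mul(Rational(15, 4), Pow(30, Rational(1, 2))))) = Add(Rational(100941, 4), Mul(Rational(15, 4), Pow(30, Rational(1, 2))))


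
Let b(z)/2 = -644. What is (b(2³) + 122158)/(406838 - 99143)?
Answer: 8058/20513 ≈ 0.39282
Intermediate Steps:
b(z) = -1288 (b(z) = 2*(-644) = -1288)
(b(2³) + 122158)/(406838 - 99143) = (-1288 + 122158)/(406838 - 99143) = 120870/307695 = 120870*(1/307695) = 8058/20513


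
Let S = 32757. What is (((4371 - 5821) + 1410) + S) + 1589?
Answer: 34306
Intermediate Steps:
(((4371 - 5821) + 1410) + S) + 1589 = (((4371 - 5821) + 1410) + 32757) + 1589 = ((-1450 + 1410) + 32757) + 1589 = (-40 + 32757) + 1589 = 32717 + 1589 = 34306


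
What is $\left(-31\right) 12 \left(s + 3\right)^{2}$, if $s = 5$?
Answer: $-23808$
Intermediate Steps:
$\left(-31\right) 12 \left(s + 3\right)^{2} = \left(-31\right) 12 \left(5 + 3\right)^{2} = - 372 \cdot 8^{2} = \left(-372\right) 64 = -23808$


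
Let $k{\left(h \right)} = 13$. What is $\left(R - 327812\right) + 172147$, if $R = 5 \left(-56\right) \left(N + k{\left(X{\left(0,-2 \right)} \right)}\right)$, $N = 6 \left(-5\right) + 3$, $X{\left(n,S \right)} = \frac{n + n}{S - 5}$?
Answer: $-151745$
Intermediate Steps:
$X{\left(n,S \right)} = \frac{2 n}{-5 + S}$
$N = -27$ ($N = -30 + 3 = -27$)
$R = 3920$ ($R = 5 \left(-56\right) \left(-27 + 13\right) = \left(-280\right) \left(-14\right) = 3920$)
$\left(R - 327812\right) + 172147 = \left(3920 - 327812\right) + 172147 = -323892 + 172147 = -151745$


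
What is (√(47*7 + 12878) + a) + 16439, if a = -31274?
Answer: -14835 + √13207 ≈ -14720.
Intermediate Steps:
(√(47*7 + 12878) + a) + 16439 = (√(47*7 + 12878) - 31274) + 16439 = (√(329 + 12878) - 31274) + 16439 = (√13207 - 31274) + 16439 = (-31274 + √13207) + 16439 = -14835 + √13207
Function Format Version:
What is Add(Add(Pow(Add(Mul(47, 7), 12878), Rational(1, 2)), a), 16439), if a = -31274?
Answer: Add(-14835, Pow(13207, Rational(1, 2))) ≈ -14720.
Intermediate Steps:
Add(Add(Pow(Add(Mul(47, 7), 12878), Rational(1, 2)), a), 16439) = Add(Add(Pow(Add(Mul(47, 7), 12878), Rational(1, 2)), -31274), 16439) = Add(Add(Pow(Add(329, 12878), Rational(1, 2)), -31274), 16439) = Add(Add(Pow(13207, Rational(1, 2)), -31274), 16439) = Add(Add(-31274, Pow(13207, Rational(1, 2))), 16439) = Add(-14835, Pow(13207, Rational(1, 2)))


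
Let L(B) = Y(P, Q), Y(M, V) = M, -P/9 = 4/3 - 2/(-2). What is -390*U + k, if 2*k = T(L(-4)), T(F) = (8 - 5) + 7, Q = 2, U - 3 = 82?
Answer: -33145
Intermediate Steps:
U = 85 (U = 3 + 82 = 85)
P = -21 (P = -9*(4/3 - 2/(-2)) = -9*(4*(⅓) - 2*(-½)) = -9*(4/3 + 1) = -9*7/3 = -21)
L(B) = -21
T(F) = 10 (T(F) = 3 + 7 = 10)
k = 5 (k = (½)*10 = 5)
-390*U + k = -390*85 + 5 = -33150 + 5 = -33145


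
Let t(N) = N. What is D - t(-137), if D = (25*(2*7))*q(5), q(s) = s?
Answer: 1887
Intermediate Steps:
D = 1750 (D = (25*(2*7))*5 = (25*14)*5 = 350*5 = 1750)
D - t(-137) = 1750 - 1*(-137) = 1750 + 137 = 1887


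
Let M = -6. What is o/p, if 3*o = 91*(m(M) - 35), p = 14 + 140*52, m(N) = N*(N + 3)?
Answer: -221/3126 ≈ -0.070697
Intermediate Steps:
m(N) = N*(3 + N)
p = 7294 (p = 14 + 7280 = 7294)
o = -1547/3 (o = (91*(-6*(3 - 6) - 35))/3 = (91*(-6*(-3) - 35))/3 = (91*(18 - 35))/3 = (91*(-17))/3 = (1/3)*(-1547) = -1547/3 ≈ -515.67)
o/p = -1547/3/7294 = -1547/3*1/7294 = -221/3126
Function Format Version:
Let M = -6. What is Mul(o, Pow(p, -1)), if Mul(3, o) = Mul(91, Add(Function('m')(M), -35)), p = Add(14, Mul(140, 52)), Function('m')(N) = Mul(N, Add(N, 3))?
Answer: Rational(-221, 3126) ≈ -0.070697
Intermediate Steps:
Function('m')(N) = Mul(N, Add(3, N))
p = 7294 (p = Add(14, 7280) = 7294)
o = Rational(-1547, 3) (o = Mul(Rational(1, 3), Mul(91, Add(Mul(-6, Add(3, -6)), -35))) = Mul(Rational(1, 3), Mul(91, Add(Mul(-6, -3), -35))) = Mul(Rational(1, 3), Mul(91, Add(18, -35))) = Mul(Rational(1, 3), Mul(91, -17)) = Mul(Rational(1, 3), -1547) = Rational(-1547, 3) ≈ -515.67)
Mul(o, Pow(p, -1)) = Mul(Rational(-1547, 3), Pow(7294, -1)) = Mul(Rational(-1547, 3), Rational(1, 7294)) = Rational(-221, 3126)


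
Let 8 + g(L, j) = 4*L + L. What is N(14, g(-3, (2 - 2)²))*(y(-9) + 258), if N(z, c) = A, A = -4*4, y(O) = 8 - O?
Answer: -4400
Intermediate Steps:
g(L, j) = -8 + 5*L (g(L, j) = -8 + (4*L + L) = -8 + 5*L)
A = -16
N(z, c) = -16
N(14, g(-3, (2 - 2)²))*(y(-9) + 258) = -16*((8 - 1*(-9)) + 258) = -16*((8 + 9) + 258) = -16*(17 + 258) = -16*275 = -4400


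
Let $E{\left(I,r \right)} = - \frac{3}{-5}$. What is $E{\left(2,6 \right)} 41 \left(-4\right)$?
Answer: $- \frac{492}{5} \approx -98.4$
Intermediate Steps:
$E{\left(I,r \right)} = \frac{3}{5}$ ($E{\left(I,r \right)} = \left(-3\right) \left(- \frac{1}{5}\right) = \frac{3}{5}$)
$E{\left(2,6 \right)} 41 \left(-4\right) = \frac{3}{5} \cdot 41 \left(-4\right) = \frac{123}{5} \left(-4\right) = - \frac{492}{5}$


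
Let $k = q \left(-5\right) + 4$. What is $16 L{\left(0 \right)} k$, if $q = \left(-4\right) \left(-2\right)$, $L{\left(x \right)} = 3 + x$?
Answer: $-1728$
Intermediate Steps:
$q = 8$
$k = -36$ ($k = 8 \left(-5\right) + 4 = -40 + 4 = -36$)
$16 L{\left(0 \right)} k = 16 \left(3 + 0\right) \left(-36\right) = 16 \cdot 3 \left(-36\right) = 48 \left(-36\right) = -1728$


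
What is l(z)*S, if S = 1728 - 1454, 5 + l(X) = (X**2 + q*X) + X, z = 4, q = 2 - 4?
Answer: 1918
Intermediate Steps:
q = -2
l(X) = -5 + X**2 - X (l(X) = -5 + ((X**2 - 2*X) + X) = -5 + (X**2 - X) = -5 + X**2 - X)
S = 274
l(z)*S = (-5 + 4**2 - 1*4)*274 = (-5 + 16 - 4)*274 = 7*274 = 1918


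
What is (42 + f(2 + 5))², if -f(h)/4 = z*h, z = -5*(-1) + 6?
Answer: 70756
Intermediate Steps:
z = 11 (z = 5 + 6 = 11)
f(h) = -44*h
(42 + f(2 + 5))² = (42 - 44*(2 + 5))² = (42 - 44*7)² = (42 - 308)² = (-266)² = 70756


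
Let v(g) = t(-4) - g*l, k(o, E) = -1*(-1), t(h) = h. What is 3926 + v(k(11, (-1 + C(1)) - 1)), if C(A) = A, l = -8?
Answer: 3930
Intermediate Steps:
k(o, E) = 1
v(g) = -4 + 8*g (v(g) = -4 - g*(-8) = -4 - (-8)*g = -4 + 8*g)
3926 + v(k(11, (-1 + C(1)) - 1)) = 3926 + (-4 + 8*1) = 3926 + (-4 + 8) = 3926 + 4 = 3930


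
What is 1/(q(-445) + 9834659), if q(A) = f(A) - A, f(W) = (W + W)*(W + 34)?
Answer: 1/10200894 ≈ 9.8031e-8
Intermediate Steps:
f(W) = 2*W*(34 + W) (f(W) = (2*W)*(34 + W) = 2*W*(34 + W))
q(A) = -A + 2*A*(34 + A) (q(A) = 2*A*(34 + A) - A = -A + 2*A*(34 + A))
1/(q(-445) + 9834659) = 1/(-445*(67 + 2*(-445)) + 9834659) = 1/(-445*(67 - 890) + 9834659) = 1/(-445*(-823) + 9834659) = 1/(366235 + 9834659) = 1/10200894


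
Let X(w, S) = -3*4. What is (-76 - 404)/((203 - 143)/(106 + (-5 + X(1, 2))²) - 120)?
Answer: 3160/789 ≈ 4.0051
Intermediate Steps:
X(w, S) = -12
(-76 - 404)/((203 - 143)/(106 + (-5 + X(1, 2))²) - 120) = (-76 - 404)/((203 - 143)/(106 + (-5 - 12)²) - 120) = -480/(60/(106 + (-17)²) - 120) = -480/(60/(106 + 289) - 120) = -480/(60/395 - 120) = -480/(60*(1/395) - 120) = -480/(12/79 - 120) = -480/(-9468/79) = -480*(-79/9468) = 3160/789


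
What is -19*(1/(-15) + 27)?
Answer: -7676/15 ≈ -511.73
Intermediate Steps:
-19*(1/(-15) + 27) = -19*(-1/15 + 27) = -19*404/15 = -7676/15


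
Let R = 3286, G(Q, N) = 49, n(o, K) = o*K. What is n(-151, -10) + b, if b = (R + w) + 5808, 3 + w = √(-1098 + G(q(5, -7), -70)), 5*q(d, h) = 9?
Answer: 10601 + I*√1049 ≈ 10601.0 + 32.388*I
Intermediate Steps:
n(o, K) = K*o
q(d, h) = 9/5 (q(d, h) = (⅕)*9 = 9/5)
w = -3 + I*√1049 (w = -3 + √(-1098 + 49) = -3 + √(-1049) = -3 + I*√1049 ≈ -3.0 + 32.388*I)
b = 9091 + I*√1049 (b = (3286 + (-3 + I*√1049)) + 5808 = (3283 + I*√1049) + 5808 = 9091 + I*√1049 ≈ 9091.0 + 32.388*I)
n(-151, -10) + b = -10*(-151) + (9091 + I*√1049) = 1510 + (9091 + I*√1049) = 10601 + I*√1049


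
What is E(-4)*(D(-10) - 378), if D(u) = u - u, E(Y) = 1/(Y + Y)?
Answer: 189/4 ≈ 47.250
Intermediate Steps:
E(Y) = 1/(2*Y)
D(u) = 0
E(-4)*(D(-10) - 378) = ((1/2)/(-4))*(0 - 378) = ((1/2)*(-1/4))*(-378) = -1/8*(-378) = 189/4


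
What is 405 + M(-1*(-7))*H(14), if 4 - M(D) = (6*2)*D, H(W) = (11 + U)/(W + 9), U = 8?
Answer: 7795/23 ≈ 338.91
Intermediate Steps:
H(W) = 19/(9 + W) (H(W) = (11 + 8)/(W + 9) = 19/(9 + W))
M(D) = 4 - 12*D (M(D) = 4 - 6*2*D = 4 - 12*D)
405 + M(-1*(-7))*H(14) = 405 + (4 - (-12)*(-7))*(19/(9 + 14)) = 405 + (4 - 12*7)*(19/23) = 405 + (4 - 84)*(19*(1/23)) = 405 - 80*19/23 = 405 - 1520/23 = 7795/23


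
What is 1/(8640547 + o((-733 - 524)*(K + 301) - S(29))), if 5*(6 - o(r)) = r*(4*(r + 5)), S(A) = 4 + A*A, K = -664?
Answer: -5/829690141819 ≈ -6.0263e-12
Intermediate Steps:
S(A) = 4 + A²
o(r) = 6 - r*(20 + 4*r)/5 (o(r) = 6 - r*4*(r + 5)/5 = 6 - r*4*(5 + r)/5 = 6 - r*(20 + 4*r)/5)
1/(8640547 + o((-733 - 524)*(K + 301) - S(29))) = 1/(8640547 + (6 - 4*((-733 - 524)*(-664 + 301) - (4 + 29²)) - 4*((-733 - 524)*(-664 + 301) - (4 + 29²))²/5)) = 1/(8640547 + (6 - 4*(-1257*(-363) - (4 + 841)) - 4*(-1257*(-363) - (4 + 841))²/5)) = 1/(8640547 + (6 - 4*(456291 - 1*845) - 4*(456291 - 1*845)²/5)) = 1/(8640547 + (6 - 4*(456291 - 845) - 4*(456291 - 845)²/5)) = 1/(8640547 + (6 - 4*455446 - ⅘*455446²)) = 1/(8640547 + (6 - 1821784 - ⅘*207431058916)) = 1/(8640547 + (6 - 1821784 - 829724235664/5)) = 1/(8640547 - 829733344554/5) = 1/(-829690141819/5) = -5/829690141819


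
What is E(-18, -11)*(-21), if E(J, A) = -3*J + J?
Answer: -756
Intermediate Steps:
E(J, A) = -2*J
E(-18, -11)*(-21) = -2*(-18)*(-21) = 36*(-21) = -756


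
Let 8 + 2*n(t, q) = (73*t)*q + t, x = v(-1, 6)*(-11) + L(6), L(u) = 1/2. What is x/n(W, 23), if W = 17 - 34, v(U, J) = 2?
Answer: 43/28568 ≈ 0.0015052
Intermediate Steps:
L(u) = ½
W = -17
x = -43/2 (x = 2*(-11) + ½ = -22 + ½ = -43/2 ≈ -21.500)
n(t, q) = -4 + t/2 + 73*q*t/2 (n(t, q) = -4 + ((73*t)*q + t)/2 = -4 + (73*q*t + t)/2 = -4 + (t + 73*q*t)/2 = -4 + (t/2 + 73*q*t/2) = -4 + t/2 + 73*q*t/2)
x/n(W, 23) = -43/(2*(-4 + (½)*(-17) + (73/2)*23*(-17))) = -43/(2*(-4 - 17/2 - 28543/2)) = -43/2/(-14284) = -43/2*(-1/14284) = 43/28568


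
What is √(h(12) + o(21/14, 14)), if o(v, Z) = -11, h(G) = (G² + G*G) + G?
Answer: 17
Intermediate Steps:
h(G) = G + 2*G² (h(G) = (G² + G²) + G = 2*G² + G = G + 2*G²)
√(h(12) + o(21/14, 14)) = √(12*(1 + 2*12) - 11) = √(12*(1 + 24) - 11) = √(12*25 - 11) = √(300 - 11) = √289 = 17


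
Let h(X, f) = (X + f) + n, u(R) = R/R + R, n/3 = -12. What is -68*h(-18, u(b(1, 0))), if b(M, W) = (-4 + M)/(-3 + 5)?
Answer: 3706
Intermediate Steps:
n = -36 (n = 3*(-12) = -36)
b(M, W) = -2 + M/2 (b(M, W) = (-4 + M)/2 = (-4 + M)*(½) = -2 + M/2)
u(R) = 1 + R
h(X, f) = -36 + X + f (h(X, f) = (X + f) - 36 = -36 + X + f)
-68*h(-18, u(b(1, 0))) = -68*(-36 - 18 + (1 + (-2 + (½)*1))) = -68*(-36 - 18 + (1 + (-2 + ½))) = -68*(-36 - 18 + (1 - 3/2)) = -68*(-36 - 18 - ½) = -68*(-109/2) = 3706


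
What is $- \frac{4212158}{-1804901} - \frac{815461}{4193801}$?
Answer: $\frac{16193126058197}{7569395618701} \approx 2.1393$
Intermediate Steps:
$- \frac{4212158}{-1804901} - \frac{815461}{4193801} = \left(-4212158\right) \left(- \frac{1}{1804901}\right) - \frac{815461}{4193801} = \frac{4212158}{1804901} - \frac{815461}{4193801} = \frac{16193126058197}{7569395618701}$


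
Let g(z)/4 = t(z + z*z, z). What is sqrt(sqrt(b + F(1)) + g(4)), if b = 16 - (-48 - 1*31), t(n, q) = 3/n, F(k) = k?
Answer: sqrt(15 + 100*sqrt(6))/5 ≈ 3.2246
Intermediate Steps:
g(z) = 12/(z + z**2) (g(z) = 4*(3/(z + z*z)) = 4*(3/(z + z**2)) = 12/(z + z**2))
b = 95 (b = 16 - (-48 - 31) = 16 - 1*(-79) = 16 + 79 = 95)
sqrt(sqrt(b + F(1)) + g(4)) = sqrt(sqrt(95 + 1) + 12/(4*(1 + 4))) = sqrt(sqrt(96) + 12*(1/4)/5) = sqrt(4*sqrt(6) + 12*(1/4)*(1/5)) = sqrt(4*sqrt(6) + 3/5) = sqrt(3/5 + 4*sqrt(6))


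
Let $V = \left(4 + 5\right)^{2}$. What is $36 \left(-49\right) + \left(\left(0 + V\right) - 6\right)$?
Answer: $-1689$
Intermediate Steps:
$V = 81$ ($V = 9^{2} = 81$)
$36 \left(-49\right) + \left(\left(0 + V\right) - 6\right) = 36 \left(-49\right) + \left(\left(0 + 81\right) - 6\right) = -1764 + \left(81 - 6\right) = -1764 + 75 = -1689$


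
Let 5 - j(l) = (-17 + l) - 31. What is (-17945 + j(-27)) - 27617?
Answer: -45482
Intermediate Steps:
j(l) = 53 - l (j(l) = 5 - ((-17 + l) - 31) = 5 - (-48 + l) = 5 + (48 - l) = 53 - l)
(-17945 + j(-27)) - 27617 = (-17945 + (53 - 1*(-27))) - 27617 = (-17945 + (53 + 27)) - 27617 = (-17945 + 80) - 27617 = -17865 - 27617 = -45482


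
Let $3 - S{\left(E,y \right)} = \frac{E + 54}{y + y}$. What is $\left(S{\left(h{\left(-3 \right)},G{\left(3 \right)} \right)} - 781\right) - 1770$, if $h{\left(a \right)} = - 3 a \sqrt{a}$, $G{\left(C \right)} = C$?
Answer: $-2557 - \frac{3 i \sqrt{3}}{2} \approx -2557.0 - 2.5981 i$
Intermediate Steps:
$h{\left(a \right)} = - 3 a^{\frac{3}{2}}$
$S{\left(E,y \right)} = 3 - \frac{54 + E}{2 y}$ ($S{\left(E,y \right)} = 3 - \frac{E + 54}{y + y} = 3 - \frac{54 + E}{2 y}$)
$\left(S{\left(h{\left(-3 \right)},G{\left(3 \right)} \right)} - 781\right) - 1770 = \left(\frac{-54 - - 3 \left(-3\right)^{\frac{3}{2}} + 6 \cdot 3}{2 \cdot 3} - 781\right) - 1770 = \left(\frac{1}{2} \cdot \frac{1}{3} \left(-54 - - 3 \left(- 3 i \sqrt{3}\right) + 18\right) - 781\right) - 1770 = \left(\frac{1}{2} \cdot \frac{1}{3} \left(-54 - 9 i \sqrt{3} + 18\right) - 781\right) - 1770 = \left(\frac{1}{2} \cdot \frac{1}{3} \left(-36 - 9 i \sqrt{3}\right) - 781\right) - 1770 = \left(\left(-6 - \frac{3 i \sqrt{3}}{2}\right) - 781\right) - 1770 = \left(-787 - \frac{3 i \sqrt{3}}{2}\right) - 1770 = -2557 - \frac{3 i \sqrt{3}}{2}$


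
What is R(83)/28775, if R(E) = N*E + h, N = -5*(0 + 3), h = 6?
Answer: -1239/28775 ≈ -0.043058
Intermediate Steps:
N = -15 (N = -5*3 = -15)
R(E) = 6 - 15*E (R(E) = -15*E + 6 = 6 - 15*E)
R(83)/28775 = (6 - 15*83)/28775 = (6 - 1245)*(1/28775) = -1239*1/28775 = -1239/28775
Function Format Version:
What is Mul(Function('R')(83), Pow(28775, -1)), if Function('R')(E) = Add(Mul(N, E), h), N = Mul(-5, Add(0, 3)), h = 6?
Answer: Rational(-1239, 28775) ≈ -0.043058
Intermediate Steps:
N = -15 (N = Mul(-5, 3) = -15)
Function('R')(E) = Add(6, Mul(-15, E)) (Function('R')(E) = Add(Mul(-15, E), 6) = Add(6, Mul(-15, E)))
Mul(Function('R')(83), Pow(28775, -1)) = Mul(Add(6, Mul(-15, 83)), Pow(28775, -1)) = Mul(Add(6, -1245), Rational(1, 28775)) = Mul(-1239, Rational(1, 28775)) = Rational(-1239, 28775)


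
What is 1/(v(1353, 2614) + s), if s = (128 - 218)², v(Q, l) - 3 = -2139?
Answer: 1/5964 ≈ 0.00016767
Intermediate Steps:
v(Q, l) = -2136 (v(Q, l) = 3 - 2139 = -2136)
s = 8100 (s = (-90)² = 8100)
1/(v(1353, 2614) + s) = 1/(-2136 + 8100) = 1/5964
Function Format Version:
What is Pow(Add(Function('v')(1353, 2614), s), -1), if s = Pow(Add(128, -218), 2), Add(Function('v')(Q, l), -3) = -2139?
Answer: Rational(1, 5964) ≈ 0.00016767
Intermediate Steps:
Function('v')(Q, l) = -2136 (Function('v')(Q, l) = Add(3, -2139) = -2136)
s = 8100 (s = Pow(-90, 2) = 8100)
Pow(Add(Function('v')(1353, 2614), s), -1) = Pow(Add(-2136, 8100), -1) = Pow(5964, -1) = Rational(1, 5964)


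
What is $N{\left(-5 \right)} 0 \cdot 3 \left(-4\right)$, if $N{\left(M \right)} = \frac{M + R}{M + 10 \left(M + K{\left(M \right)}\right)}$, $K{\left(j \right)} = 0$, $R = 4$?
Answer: $0$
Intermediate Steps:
$N{\left(M \right)} = \frac{4 + M}{11 M}$ ($N{\left(M \right)} = \frac{M + 4}{M + 10 \left(M + 0\right)} = \frac{4 + M}{M + 10 M} = \frac{4 + M}{11 M}$)
$N{\left(-5 \right)} 0 \cdot 3 \left(-4\right) = \frac{4 - 5}{11 \left(-5\right)} 0 \cdot 3 \left(-4\right) = \frac{1}{11} \left(- \frac{1}{5}\right) \left(-1\right) 0 \left(-4\right) = \frac{1}{55} \cdot 0 = 0$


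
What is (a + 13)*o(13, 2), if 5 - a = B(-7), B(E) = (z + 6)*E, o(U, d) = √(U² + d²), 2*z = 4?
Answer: 74*√173 ≈ 973.32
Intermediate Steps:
z = 2 (z = (½)*4 = 2)
B(E) = 8*E (B(E) = (2 + 6)*E = 8*E)
a = 61 (a = 5 - 8*(-7) = 5 - 1*(-56) = 5 + 56 = 61)
(a + 13)*o(13, 2) = (61 + 13)*√(13² + 2²) = 74*√(169 + 4) = 74*√173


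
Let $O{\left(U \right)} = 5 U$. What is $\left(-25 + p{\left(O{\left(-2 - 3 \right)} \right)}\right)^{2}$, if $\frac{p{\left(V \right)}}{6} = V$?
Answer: $30625$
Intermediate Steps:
$p{\left(V \right)} = 6 V$
$\left(-25 + p{\left(O{\left(-2 - 3 \right)} \right)}\right)^{2} = \left(-25 + 6 \cdot 5 \left(-2 - 3\right)\right)^{2} = \left(-25 + 6 \cdot 5 \left(-5\right)\right)^{2} = \left(-25 + 6 \left(-25\right)\right)^{2} = \left(-25 - 150\right)^{2} = \left(-175\right)^{2} = 30625$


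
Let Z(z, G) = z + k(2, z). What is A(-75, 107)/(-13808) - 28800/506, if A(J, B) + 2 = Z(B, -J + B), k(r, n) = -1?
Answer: -24857689/436678 ≈ -56.924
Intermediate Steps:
Z(z, G) = -1 + z (Z(z, G) = z - 1 = -1 + z)
A(J, B) = -3 + B (A(J, B) = -2 + (-1 + B) = -3 + B)
A(-75, 107)/(-13808) - 28800/506 = (-3 + 107)/(-13808) - 28800/506 = 104*(-1/13808) - 28800*1/506 = -13/1726 - 14400/253 = -24857689/436678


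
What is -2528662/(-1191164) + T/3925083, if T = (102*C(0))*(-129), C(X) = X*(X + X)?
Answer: 1264331/595582 ≈ 2.1228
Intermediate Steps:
C(X) = 2*X² (C(X) = X*(2*X) = 2*X²)
T = 0 (T = (102*(2*0²))*(-129) = (102*(2*0))*(-129) = (102*0)*(-129) = 0*(-129) = 0)
-2528662/(-1191164) + T/3925083 = -2528662/(-1191164) + 0/3925083 = -2528662*(-1/1191164) + 0*(1/3925083) = 1264331/595582 + 0 = 1264331/595582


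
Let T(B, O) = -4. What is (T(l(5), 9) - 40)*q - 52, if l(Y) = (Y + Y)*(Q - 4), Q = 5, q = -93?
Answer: 4040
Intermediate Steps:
l(Y) = 2*Y (l(Y) = (Y + Y)*(5 - 4) = (2*Y)*1 = 2*Y)
(T(l(5), 9) - 40)*q - 52 = (-4 - 40)*(-93) - 52 = -44*(-93) - 52 = 4092 - 52 = 4040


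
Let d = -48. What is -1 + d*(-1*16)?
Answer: 767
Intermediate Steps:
-1 + d*(-1*16) = -1 - (-48)*16 = -1 - 48*(-16) = -1 + 768 = 767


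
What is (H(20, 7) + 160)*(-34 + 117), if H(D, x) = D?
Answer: 14940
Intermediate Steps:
(H(20, 7) + 160)*(-34 + 117) = (20 + 160)*(-34 + 117) = 180*83 = 14940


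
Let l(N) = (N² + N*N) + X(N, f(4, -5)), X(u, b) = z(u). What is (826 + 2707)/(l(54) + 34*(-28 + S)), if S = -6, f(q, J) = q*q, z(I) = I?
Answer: 3533/4730 ≈ 0.74693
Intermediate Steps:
f(q, J) = q²
X(u, b) = u
l(N) = N + 2*N² (l(N) = (N² + N*N) + N = (N² + N²) + N = 2*N² + N = N + 2*N²)
(826 + 2707)/(l(54) + 34*(-28 + S)) = (826 + 2707)/(54*(1 + 2*54) + 34*(-28 - 6)) = 3533/(54*(1 + 108) + 34*(-34)) = 3533/(54*109 - 1156) = 3533/(5886 - 1156) = 3533/4730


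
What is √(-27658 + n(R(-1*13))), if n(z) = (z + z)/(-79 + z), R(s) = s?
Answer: I*√58523730/46 ≈ 166.31*I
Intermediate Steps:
n(z) = 2*z/(-79 + z) (n(z) = (2*z)/(-79 + z) = 2*z/(-79 + z))
√(-27658 + n(R(-1*13))) = √(-27658 + 2*(-1*13)/(-79 - 1*13)) = √(-27658 + 2*(-13)/(-79 - 13)) = √(-27658 + 2*(-13)/(-92)) = √(-27658 + 2*(-13)*(-1/92)) = √(-27658 + 13/46) = √(-1272255/46) = I*√58523730/46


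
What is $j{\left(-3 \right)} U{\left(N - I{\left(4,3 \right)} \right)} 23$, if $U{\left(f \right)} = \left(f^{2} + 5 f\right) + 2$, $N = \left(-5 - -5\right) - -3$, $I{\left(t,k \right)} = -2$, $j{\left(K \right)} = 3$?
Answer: $3588$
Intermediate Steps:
$N = 3$ ($N = \left(-5 + 5\right) + 3 = 0 + 3 = 3$)
$U{\left(f \right)} = 2 + f^{2} + 5 f$
$j{\left(-3 \right)} U{\left(N - I{\left(4,3 \right)} \right)} 23 = 3 \left(2 + \left(3 - -2\right)^{2} + 5 \left(3 - -2\right)\right) 23 = 3 \left(2 + \left(3 + 2\right)^{2} + 5 \left(3 + 2\right)\right) 23 = 3 \left(2 + 5^{2} + 5 \cdot 5\right) 23 = 3 \left(2 + 25 + 25\right) 23 = 3 \cdot 52 \cdot 23 = 156 \cdot 23 = 3588$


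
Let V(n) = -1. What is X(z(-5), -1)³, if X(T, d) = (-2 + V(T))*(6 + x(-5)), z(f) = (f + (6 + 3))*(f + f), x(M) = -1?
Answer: -3375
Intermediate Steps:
z(f) = 2*f*(9 + f) (z(f) = (f + 9)*(2*f) = (9 + f)*(2*f) = 2*f*(9 + f))
X(T, d) = -15 (X(T, d) = (-2 - 1)*(6 - 1) = -3*5 = -15)
X(z(-5), -1)³ = (-15)³ = -3375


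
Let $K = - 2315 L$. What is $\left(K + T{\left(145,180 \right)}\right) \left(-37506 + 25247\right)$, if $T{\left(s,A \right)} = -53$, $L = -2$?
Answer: $-56109443$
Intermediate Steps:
$K = 4630$ ($K = \left(-2315\right) \left(-2\right) = 4630$)
$\left(K + T{\left(145,180 \right)}\right) \left(-37506 + 25247\right) = \left(4630 - 53\right) \left(-37506 + 25247\right) = 4577 \left(-12259\right) = -56109443$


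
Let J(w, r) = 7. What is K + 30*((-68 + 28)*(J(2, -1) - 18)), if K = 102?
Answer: 13302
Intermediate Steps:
K + 30*((-68 + 28)*(J(2, -1) - 18)) = 102 + 30*((-68 + 28)*(7 - 18)) = 102 + 30*(-40*(-11)) = 102 + 30*440 = 102 + 13200 = 13302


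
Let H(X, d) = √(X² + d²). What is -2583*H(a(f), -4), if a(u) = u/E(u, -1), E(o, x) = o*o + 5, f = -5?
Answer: -861*√577/2 ≈ -10341.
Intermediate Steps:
E(o, x) = 5 + o² (E(o, x) = o² + 5 = 5 + o²)
a(u) = u/(5 + u²)
-2583*H(a(f), -4) = -2583*√((-5/(5 + (-5)²))² + (-4)²) = -2583*√((-5/(5 + 25))² + 16) = -2583*√((-5/30)² + 16) = -2583*√((-5*1/30)² + 16) = -2583*√((-⅙)² + 16) = -2583*√(1/36 + 16) = -861*√577/2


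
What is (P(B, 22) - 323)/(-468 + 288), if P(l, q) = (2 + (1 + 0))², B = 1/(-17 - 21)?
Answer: 157/90 ≈ 1.7444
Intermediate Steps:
B = -1/38 (B = 1/(-38) = -1/38 ≈ -0.026316)
P(l, q) = 9 (P(l, q) = (2 + 1)² = 3² = 9)
(P(B, 22) - 323)/(-468 + 288) = (9 - 323)/(-468 + 288) = -314/(-180) = -314*(-1/180) = 157/90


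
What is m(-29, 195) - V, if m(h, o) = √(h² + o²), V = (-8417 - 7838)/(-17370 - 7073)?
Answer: -16255/24443 + √38866 ≈ 196.48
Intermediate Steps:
V = 16255/24443 (V = -16255/(-24443) = -16255*(-1/24443) = 16255/24443 ≈ 0.66502)
m(-29, 195) - V = √((-29)² + 195²) - 1*16255/24443 = √(841 + 38025) - 16255/24443 = √38866 - 16255/24443 = -16255/24443 + √38866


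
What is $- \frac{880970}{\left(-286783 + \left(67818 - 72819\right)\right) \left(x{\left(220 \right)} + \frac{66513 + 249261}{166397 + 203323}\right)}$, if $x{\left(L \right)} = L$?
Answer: $\frac{2261890475}{165454038239} \approx 0.013671$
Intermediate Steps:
$- \frac{880970}{\left(-286783 + \left(67818 - 72819\right)\right) \left(x{\left(220 \right)} + \frac{66513 + 249261}{166397 + 203323}\right)} = - \frac{880970}{\left(-286783 + \left(67818 - 72819\right)\right) \left(220 + \frac{66513 + 249261}{166397 + 203323}\right)} = - \frac{880970}{\left(-286783 + \left(67818 - 72819\right)\right) \left(220 + \frac{315774}{369720}\right)} = - \frac{880970}{\left(-286783 - 5001\right) \left(220 + 315774 \cdot \frac{1}{369720}\right)} = - \frac{880970}{\left(-291784\right) \left(220 + \frac{17543}{20540}\right)} = - \frac{880970}{\left(-291784\right) \frac{4536343}{20540}} = - \frac{880970}{- \frac{330908076478}{5135}} = \left(-880970\right) \left(- \frac{5135}{330908076478}\right) = \frac{2261890475}{165454038239}$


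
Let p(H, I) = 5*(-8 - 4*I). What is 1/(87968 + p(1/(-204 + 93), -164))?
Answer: 1/91208 ≈ 1.0964e-5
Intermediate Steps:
p(H, I) = -40 - 20*I
1/(87968 + p(1/(-204 + 93), -164)) = 1/(87968 + (-40 - 20*(-164))) = 1/(87968 + (-40 + 3280)) = 1/(87968 + 3240) = 1/91208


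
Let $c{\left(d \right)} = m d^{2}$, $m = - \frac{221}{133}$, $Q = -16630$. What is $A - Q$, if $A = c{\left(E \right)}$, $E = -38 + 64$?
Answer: $\frac{2062394}{133} \approx 15507.0$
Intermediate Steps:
$m = - \frac{221}{133}$ ($m = \left(-221\right) \frac{1}{133} = - \frac{221}{133} \approx -1.6617$)
$E = 26$
$c{\left(d \right)} = - \frac{221 d^{2}}{133}$
$A = - \frac{149396}{133}$ ($A = - \frac{221 \cdot 26^{2}}{133} = \left(- \frac{221}{133}\right) 676 = - \frac{149396}{133} \approx -1123.3$)
$A - Q = - \frac{149396}{133} - -16630 = - \frac{149396}{133} + 16630 = \frac{2062394}{133}$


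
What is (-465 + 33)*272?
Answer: -117504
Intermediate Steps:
(-465 + 33)*272 = -432*272 = -117504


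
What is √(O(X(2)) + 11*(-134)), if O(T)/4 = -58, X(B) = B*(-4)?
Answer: I*√1706 ≈ 41.304*I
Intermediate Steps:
X(B) = -4*B
O(T) = -232 (O(T) = 4*(-58) = -232)
√(O(X(2)) + 11*(-134)) = √(-232 + 11*(-134)) = √(-232 - 1474) = √(-1706) = I*√1706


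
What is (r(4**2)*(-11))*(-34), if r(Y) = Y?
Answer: 5984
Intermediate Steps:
(r(4**2)*(-11))*(-34) = (4**2*(-11))*(-34) = (16*(-11))*(-34) = -176*(-34) = 5984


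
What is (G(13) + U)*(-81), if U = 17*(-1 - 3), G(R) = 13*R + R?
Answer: -9234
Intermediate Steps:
G(R) = 14*R
U = -68 (U = 17*(-4) = -68)
(G(13) + U)*(-81) = (14*13 - 68)*(-81) = (182 - 68)*(-81) = 114*(-81) = -9234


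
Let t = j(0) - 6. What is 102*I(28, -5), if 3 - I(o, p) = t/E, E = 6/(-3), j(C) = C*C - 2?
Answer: -102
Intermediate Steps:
j(C) = -2 + C² (j(C) = C² - 2 = -2 + C²)
t = -8 (t = (-2 + 0²) - 6 = (-2 + 0) - 6 = -2 - 6 = -8)
E = -2 (E = 6*(-⅓) = -2)
I(o, p) = -1 (I(o, p) = 3 - (-8)/(-2) = 3 - (-8)*(-1)/2 = 3 - 1*4 = 3 - 4 = -1)
102*I(28, -5) = 102*(-1) = -102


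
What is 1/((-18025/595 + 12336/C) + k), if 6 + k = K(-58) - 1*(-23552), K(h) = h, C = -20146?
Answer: 171241/4016816157 ≈ 4.2631e-5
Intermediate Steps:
k = 23488 (k = -6 + (-58 - 1*(-23552)) = -6 + (-58 + 23552) = -6 + 23494 = 23488)
1/((-18025/595 + 12336/C) + k) = 1/((-18025/595 + 12336/(-20146)) + 23488) = 1/((-18025*1/595 + 12336*(-1/20146)) + 23488) = 1/((-515/17 - 6168/10073) + 23488) = 1/(-5292451/171241 + 23488) = 1/(4016816157/171241) = 171241/4016816157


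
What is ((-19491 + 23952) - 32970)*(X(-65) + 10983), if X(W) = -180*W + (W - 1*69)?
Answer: -642849441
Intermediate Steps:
X(W) = -69 - 179*W (X(W) = -180*W + (W - 69) = -180*W + (-69 + W) = -69 - 179*W)
((-19491 + 23952) - 32970)*(X(-65) + 10983) = ((-19491 + 23952) - 32970)*((-69 - 179*(-65)) + 10983) = (4461 - 32970)*((-69 + 11635) + 10983) = -28509*(11566 + 10983) = -28509*22549 = -642849441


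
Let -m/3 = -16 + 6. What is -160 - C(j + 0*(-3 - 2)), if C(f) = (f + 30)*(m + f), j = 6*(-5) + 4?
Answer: -176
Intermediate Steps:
m = 30 (m = -3*(-16 + 6) = -3*(-10) = 30)
j = -26 (j = -30 + 4 = -26)
C(f) = (30 + f)**2 (C(f) = (f + 30)*(30 + f) = (30 + f)*(30 + f) = (30 + f)**2)
-160 - C(j + 0*(-3 - 2)) = -160 - (900 + (-26 + 0*(-3 - 2))**2 + 60*(-26 + 0*(-3 - 2))) = -160 - (900 + (-26 + 0*(-5))**2 + 60*(-26 + 0*(-5))) = -160 - (900 + (-26 + 0)**2 + 60*(-26 + 0)) = -160 - (900 + (-26)**2 + 60*(-26)) = -160 - (900 + 676 - 1560) = -160 - 1*16 = -160 - 16 = -176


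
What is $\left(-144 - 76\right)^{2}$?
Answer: $48400$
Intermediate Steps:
$\left(-144 - 76\right)^{2} = \left(-220\right)^{2} = 48400$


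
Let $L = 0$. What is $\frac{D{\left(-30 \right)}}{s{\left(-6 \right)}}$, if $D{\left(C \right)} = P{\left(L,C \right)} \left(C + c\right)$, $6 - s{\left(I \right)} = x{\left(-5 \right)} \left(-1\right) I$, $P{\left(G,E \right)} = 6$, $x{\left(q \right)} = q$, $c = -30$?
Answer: $-10$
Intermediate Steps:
$s{\left(I \right)} = 6 - 5 I$ ($s{\left(I \right)} = 6 - \left(-5\right) \left(-1\right) I = 6 - 5 I$)
$D{\left(C \right)} = -180 + 6 C$ ($D{\left(C \right)} = 6 \left(C - 30\right) = 6 \left(-30 + C\right) = -180 + 6 C$)
$\frac{D{\left(-30 \right)}}{s{\left(-6 \right)}} = \frac{-180 + 6 \left(-30\right)}{6 - -30} = \frac{-180 - 180}{6 + 30} = - \frac{360}{36} = \left(-360\right) \frac{1}{36} = -10$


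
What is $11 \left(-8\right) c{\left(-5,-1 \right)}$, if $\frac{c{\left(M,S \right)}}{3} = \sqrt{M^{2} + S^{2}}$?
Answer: $- 264 \sqrt{26} \approx -1346.1$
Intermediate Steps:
$c{\left(M,S \right)} = 3 \sqrt{M^{2} + S^{2}}$
$11 \left(-8\right) c{\left(-5,-1 \right)} = 11 \left(-8\right) 3 \sqrt{\left(-5\right)^{2} + \left(-1\right)^{2}} = - 88 \cdot 3 \sqrt{25 + 1} = - 88 \cdot 3 \sqrt{26} = - 264 \sqrt{26}$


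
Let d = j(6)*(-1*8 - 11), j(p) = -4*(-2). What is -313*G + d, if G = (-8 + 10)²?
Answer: -1404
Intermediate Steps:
j(p) = 8
d = -152 (d = 8*(-1*8 - 11) = 8*(-8 - 11) = 8*(-19) = -152)
G = 4 (G = 2² = 4)
-313*G + d = -313*4 - 152 = -1252 - 152 = -1404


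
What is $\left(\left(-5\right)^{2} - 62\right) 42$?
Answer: $-1554$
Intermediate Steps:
$\left(\left(-5\right)^{2} - 62\right) 42 = \left(25 - 62\right) 42 = \left(-37\right) 42 = -1554$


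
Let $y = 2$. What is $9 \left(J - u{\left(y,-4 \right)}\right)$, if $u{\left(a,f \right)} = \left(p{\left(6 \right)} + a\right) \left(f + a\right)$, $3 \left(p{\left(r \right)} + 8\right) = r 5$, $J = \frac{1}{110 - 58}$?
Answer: $\frac{3753}{52} \approx 72.173$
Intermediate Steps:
$J = \frac{1}{52} \approx 0.019231$
$p{\left(r \right)} = -8 + \frac{5 r}{3}$ ($p{\left(r \right)} = -8 + \frac{r 5}{3} = -8 + \frac{5 r}{3}$)
$u{\left(a,f \right)} = \left(2 + a\right) \left(a + f\right)$ ($u{\left(a,f \right)} = \left(\left(-8 + \frac{5}{3} \cdot 6\right) + a\right) \left(f + a\right) = \left(\left(-8 + 10\right) + a\right) \left(a + f\right) = \left(2 + a\right) \left(a + f\right)$)
$9 \left(J - u{\left(y,-4 \right)}\right) = 9 \left(\frac{1}{52} - \left(2^{2} + 2 \cdot 2 + 2 \left(-4\right) + 2 \left(-4\right)\right)\right) = 9 \left(\frac{1}{52} - \left(4 + 4 - 8 - 8\right)\right) = 9 \left(\frac{1}{52} - -8\right) = 9 \left(\frac{1}{52} + 8\right) = 9 \cdot \frac{417}{52} = \frac{3753}{52}$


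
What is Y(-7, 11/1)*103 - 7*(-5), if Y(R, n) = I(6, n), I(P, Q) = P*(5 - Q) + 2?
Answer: -3467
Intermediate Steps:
I(P, Q) = 2 + P*(5 - Q)
Y(R, n) = 32 - 6*n (Y(R, n) = 2 + 5*6 - 1*6*n = 2 + 30 - 6*n = 32 - 6*n)
Y(-7, 11/1)*103 - 7*(-5) = (32 - 66/1)*103 - 7*(-5) = (32 - 66)*103 + 35 = -34*103 + 35 = -3502 + 35 = -3467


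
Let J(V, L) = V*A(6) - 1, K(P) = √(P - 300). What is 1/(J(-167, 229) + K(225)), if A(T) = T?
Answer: -1003/1006084 - 5*I*√3/1006084 ≈ -0.00099693 - 8.6079e-6*I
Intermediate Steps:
K(P) = √(-300 + P)
J(V, L) = -1 + 6*V (J(V, L) = V*6 - 1 = 6*V - 1 = -1 + 6*V)
1/(J(-167, 229) + K(225)) = 1/((-1 + 6*(-167)) + √(-300 + 225)) = 1/((-1 - 1002) + √(-75)) = 1/(-1003 + 5*I*√3)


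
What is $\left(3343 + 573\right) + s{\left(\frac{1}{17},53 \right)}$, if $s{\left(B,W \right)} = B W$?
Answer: $\frac{66625}{17} \approx 3919.1$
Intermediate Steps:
$\left(3343 + 573\right) + s{\left(\frac{1}{17},53 \right)} = \left(3343 + 573\right) + \frac{1}{17} \cdot 53 = 3916 + \frac{1}{17} \cdot 53 = 3916 + \frac{53}{17} = \frac{66625}{17}$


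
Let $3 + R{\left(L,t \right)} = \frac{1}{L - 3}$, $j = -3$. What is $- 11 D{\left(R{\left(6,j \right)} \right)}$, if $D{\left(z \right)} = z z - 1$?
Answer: $- \frac{605}{9} \approx -67.222$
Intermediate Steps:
$R{\left(L,t \right)} = -3 + \frac{1}{-3 + L}$ ($R{\left(L,t \right)} = -3 + \frac{1}{L - 3} = -3 + \frac{1}{-3 + L}$)
$D{\left(z \right)} = -1 + z^{2}$ ($D{\left(z \right)} = z^{2} - 1 = -1 + z^{2}$)
$- 11 D{\left(R{\left(6,j \right)} \right)} = - 11 \left(-1 + \left(\frac{10 - 18}{-3 + 6}\right)^{2}\right) = - 11 \left(-1 + \left(\frac{10 - 18}{3}\right)^{2}\right) = - 11 \left(-1 + \left(\frac{1}{3} \left(-8\right)\right)^{2}\right) = - 11 \left(-1 + \left(- \frac{8}{3}\right)^{2}\right) = - 11 \left(-1 + \frac{64}{9}\right) = \left(-11\right) \frac{55}{9} = - \frac{605}{9}$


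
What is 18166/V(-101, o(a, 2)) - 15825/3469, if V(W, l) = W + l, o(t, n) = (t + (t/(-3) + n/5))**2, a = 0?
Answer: -1615341175/8745349 ≈ -184.71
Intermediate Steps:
o(t, n) = (n/5 + 2*t/3)**2 (o(t, n) = (t + (t*(-1/3) + n*(1/5)))**2 = (t + (-t/3 + n/5))**2 = (n/5 + 2*t/3)**2)
18166/V(-101, o(a, 2)) - 15825/3469 = 18166/(-101 + (3*2 + 10*0)**2/225) - 15825/3469 = 18166/(-101 + (6 + 0)**2/225) - 15825*1/3469 = 18166/(-101 + (1/225)*6**2) - 15825/3469 = 18166/(-101 + (1/225)*36) - 15825/3469 = 18166/(-101 + 4/25) - 15825/3469 = 18166/(-2521/25) - 15825/3469 = 18166*(-25/2521) - 15825/3469 = -454150/2521 - 15825/3469 = -1615341175/8745349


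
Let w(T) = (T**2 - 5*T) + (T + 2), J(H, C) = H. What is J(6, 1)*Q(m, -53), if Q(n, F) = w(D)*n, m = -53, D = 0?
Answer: -636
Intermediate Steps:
w(T) = 2 + T**2 - 4*T (w(T) = (T**2 - 5*T) + (2 + T) = 2 + T**2 - 4*T)
Q(n, F) = 2*n (Q(n, F) = (2 + 0**2 - 4*0)*n = (2 + 0 + 0)*n = 2*n)
J(6, 1)*Q(m, -53) = 6*(2*(-53)) = 6*(-106) = -636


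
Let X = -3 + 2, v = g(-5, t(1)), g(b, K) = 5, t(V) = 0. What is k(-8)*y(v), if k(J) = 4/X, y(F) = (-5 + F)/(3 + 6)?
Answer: 0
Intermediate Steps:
v = 5
X = -1
y(F) = -5/9 + F/9 (y(F) = (-5 + F)/9 = (-5 + F)*(1/9) = -5/9 + F/9)
k(J) = -4 (k(J) = 4/(-1) = 4*(-1) = -4)
k(-8)*y(v) = -4*(-5/9 + (1/9)*5) = -4*(-5/9 + 5/9) = -4*0 = 0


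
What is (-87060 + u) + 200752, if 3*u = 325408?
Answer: 666484/3 ≈ 2.2216e+5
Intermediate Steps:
u = 325408/3 (u = (1/3)*325408 = 325408/3 ≈ 1.0847e+5)
(-87060 + u) + 200752 = (-87060 + 325408/3) + 200752 = 64228/3 + 200752 = 666484/3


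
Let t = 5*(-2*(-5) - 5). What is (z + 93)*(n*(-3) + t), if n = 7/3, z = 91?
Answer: 3312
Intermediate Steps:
n = 7/3 (n = 7*(1/3) = 7/3 ≈ 2.3333)
t = 25 (t = 5*(10 - 5) = 5*5 = 25)
(z + 93)*(n*(-3) + t) = (91 + 93)*((7/3)*(-3) + 25) = 184*(-7 + 25) = 184*18 = 3312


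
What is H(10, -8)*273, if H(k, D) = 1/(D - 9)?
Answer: -273/17 ≈ -16.059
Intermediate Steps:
H(k, D) = 1/(-9 + D)
H(10, -8)*273 = 273/(-9 - 8) = 273/(-17) = -1/17*273 = -273/17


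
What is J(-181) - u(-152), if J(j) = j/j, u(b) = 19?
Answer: -18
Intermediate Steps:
J(j) = 1
J(-181) - u(-152) = 1 - 1*19 = 1 - 19 = -18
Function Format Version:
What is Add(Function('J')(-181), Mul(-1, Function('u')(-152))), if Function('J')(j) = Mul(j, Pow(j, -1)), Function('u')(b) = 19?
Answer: -18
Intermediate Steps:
Function('J')(j) = 1
Add(Function('J')(-181), Mul(-1, Function('u')(-152))) = Add(1, Mul(-1, 19)) = Add(1, -19) = -18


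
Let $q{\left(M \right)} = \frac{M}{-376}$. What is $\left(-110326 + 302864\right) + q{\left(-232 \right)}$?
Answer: $\frac{9049315}{47} \approx 1.9254 \cdot 10^{5}$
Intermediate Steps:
$q{\left(M \right)} = - \frac{M}{376}$ ($q{\left(M \right)} = M \left(- \frac{1}{376}\right) = - \frac{M}{376}$)
$\left(-110326 + 302864\right) + q{\left(-232 \right)} = \left(-110326 + 302864\right) - - \frac{29}{47} = 192538 + \frac{29}{47} = \frac{9049315}{47}$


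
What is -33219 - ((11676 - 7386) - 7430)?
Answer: -30079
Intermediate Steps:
-33219 - ((11676 - 7386) - 7430) = -33219 - (4290 - 7430) = -33219 - 1*(-3140) = -33219 + 3140 = -30079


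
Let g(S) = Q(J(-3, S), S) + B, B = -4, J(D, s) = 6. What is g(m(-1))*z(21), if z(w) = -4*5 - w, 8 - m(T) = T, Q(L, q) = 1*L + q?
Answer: -451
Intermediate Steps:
Q(L, q) = L + q
m(T) = 8 - T
z(w) = -20 - w
g(S) = 2 + S (g(S) = (6 + S) - 4 = 2 + S)
g(m(-1))*z(21) = (2 + (8 - 1*(-1)))*(-20 - 1*21) = (2 + (8 + 1))*(-20 - 21) = (2 + 9)*(-41) = 11*(-41) = -451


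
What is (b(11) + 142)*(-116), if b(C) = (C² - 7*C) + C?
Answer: -22852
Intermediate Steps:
b(C) = C² - 6*C
(b(11) + 142)*(-116) = (11*(-6 + 11) + 142)*(-116) = (11*5 + 142)*(-116) = (55 + 142)*(-116) = 197*(-116) = -22852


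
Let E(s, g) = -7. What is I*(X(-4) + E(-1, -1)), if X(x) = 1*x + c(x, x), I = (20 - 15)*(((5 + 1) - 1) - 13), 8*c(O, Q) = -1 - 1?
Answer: 450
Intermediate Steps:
c(O, Q) = -¼ (c(O, Q) = (-1 - 1)/8 = (⅛)*(-2) = -¼)
I = -40 (I = 5*((6 - 1) - 13) = 5*(5 - 13) = 5*(-8) = -40)
X(x) = -¼ + x (X(x) = 1*x - ¼ = x - ¼ = -¼ + x)
I*(X(-4) + E(-1, -1)) = -40*((-¼ - 4) - 7) = -40*(-17/4 - 7) = -40*(-45/4) = 450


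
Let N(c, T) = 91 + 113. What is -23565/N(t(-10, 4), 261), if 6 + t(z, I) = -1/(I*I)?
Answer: -7855/68 ≈ -115.51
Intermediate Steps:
t(z, I) = -6 - 1/I² (t(z, I) = -6 - 1/(I*I) = -6 - 1/(I²) = -6 - 1/I²)
N(c, T) = 204
-23565/N(t(-10, 4), 261) = -23565/204 = -23565*1/204 = -7855/68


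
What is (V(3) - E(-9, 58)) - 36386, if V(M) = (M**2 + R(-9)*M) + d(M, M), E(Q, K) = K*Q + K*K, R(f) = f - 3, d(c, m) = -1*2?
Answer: -39257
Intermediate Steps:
d(c, m) = -2
R(f) = -3 + f
E(Q, K) = K**2 + K*Q (E(Q, K) = K*Q + K**2 = K**2 + K*Q)
V(M) = -2 + M**2 - 12*M (V(M) = (M**2 + (-3 - 9)*M) - 2 = (M**2 - 12*M) - 2 = -2 + M**2 - 12*M)
(V(3) - E(-9, 58)) - 36386 = ((-2 + 3**2 - 12*3) - 58*(58 - 9)) - 36386 = ((-2 + 9 - 36) - 58*49) - 36386 = (-29 - 1*2842) - 36386 = (-29 - 2842) - 36386 = -2871 - 36386 = -39257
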